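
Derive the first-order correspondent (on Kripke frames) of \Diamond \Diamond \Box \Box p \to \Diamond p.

This is a Sahlqvist (Geach-type) schema ◇^2□^2p → □^0◇^1p.
First-order correspondent: \forall x \forall y (x R^2 y \to \exists w (y R^2 w \wedge xRw)).

\forall x \forall y (x R^2 y \to \exists w (y R^2 w \wedge xRw))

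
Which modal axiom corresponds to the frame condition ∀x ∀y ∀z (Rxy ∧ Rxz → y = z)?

◇p → □p

This is partial functionality; the standard corresponding axiom is CD: ◇p → □p.
Suppose ◇p→□p is valid. Take Rxy, Rxz and set V(p)={y}. Then ◇p at x, so □p at x, so p at z, i.e. z=y.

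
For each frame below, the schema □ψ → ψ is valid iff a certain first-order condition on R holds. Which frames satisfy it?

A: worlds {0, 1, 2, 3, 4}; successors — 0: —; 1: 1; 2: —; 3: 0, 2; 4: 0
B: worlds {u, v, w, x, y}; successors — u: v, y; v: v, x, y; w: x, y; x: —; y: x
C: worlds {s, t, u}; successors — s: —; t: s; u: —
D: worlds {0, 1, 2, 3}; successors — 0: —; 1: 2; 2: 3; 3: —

The schema corresponds to reflexivity: ∀x Rxx.
A: fails — world 0 does not see itself.
B: fails — world u does not see itself.
C: fails — world s does not see itself.
D: fails — world 0 does not see itself.

none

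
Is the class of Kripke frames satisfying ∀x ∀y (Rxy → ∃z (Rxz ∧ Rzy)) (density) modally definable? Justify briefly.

Yes, by □□r → □r

The condition is density. A defining modal formula is □□r → □r.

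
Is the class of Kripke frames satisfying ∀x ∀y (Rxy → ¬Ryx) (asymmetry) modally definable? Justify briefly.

No

Modal frame validity is preserved under surjective bounded morphisms.
The 5-cycle (worlds s,t,u,v,w with s→t→u→v→w→s) is asymmetric. Mapping every world to a single reflexive point • is a surjective bounded morphism, and the reflexive point is not asymmetric (R•• but asymmetry requires ¬R••).
So the class is not modally definable.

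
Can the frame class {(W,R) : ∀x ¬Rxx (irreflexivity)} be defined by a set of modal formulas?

No — not modally definable

Modal frame validity is preserved under surjective bounded morphisms.
The 4-cycle (worlds w0,w1,w2,w3 with w0→w1→w2→w3→w0) is irreflexive, and the map sending every world to a single reflexive point • is a surjective bounded morphism (forth: every edge maps to (•,•); back: every world has a successor). So any modal formula valid on the 4-cycle is also valid on the reflexive point, which is not irreflexive.
So no modal formula (or set of formulas) defines exactly the irreflexive frames.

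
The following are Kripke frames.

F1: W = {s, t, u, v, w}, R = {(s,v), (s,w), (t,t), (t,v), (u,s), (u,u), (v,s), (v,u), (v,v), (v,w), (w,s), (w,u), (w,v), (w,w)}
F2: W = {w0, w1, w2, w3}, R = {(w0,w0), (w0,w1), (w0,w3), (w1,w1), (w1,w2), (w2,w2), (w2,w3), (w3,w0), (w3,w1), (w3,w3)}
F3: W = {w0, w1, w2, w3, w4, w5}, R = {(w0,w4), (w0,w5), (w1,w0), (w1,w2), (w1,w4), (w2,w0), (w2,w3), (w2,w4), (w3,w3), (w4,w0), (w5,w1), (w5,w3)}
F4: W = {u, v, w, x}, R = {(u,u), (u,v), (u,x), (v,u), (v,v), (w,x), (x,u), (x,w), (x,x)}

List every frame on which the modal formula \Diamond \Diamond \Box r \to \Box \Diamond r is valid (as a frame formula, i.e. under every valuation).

F2

This is the axiom for a generalized confluence (Geach) condition; its first-order frame correspondent is \forall x \forall y \forall z ((x R^2 y \wedge xRz) \to \exists w (yRw \wedge zRw)).
F1: fails — tR²u, tRt but no w* with uRw* and tRw*.
F2: holds.
F3: fails — w0R²w0, w0Rw4 but no w with w0Rw and w4Rw.
F4: fails — uR²w, uRv but no t with wRt and vRt.
Valid on: F2.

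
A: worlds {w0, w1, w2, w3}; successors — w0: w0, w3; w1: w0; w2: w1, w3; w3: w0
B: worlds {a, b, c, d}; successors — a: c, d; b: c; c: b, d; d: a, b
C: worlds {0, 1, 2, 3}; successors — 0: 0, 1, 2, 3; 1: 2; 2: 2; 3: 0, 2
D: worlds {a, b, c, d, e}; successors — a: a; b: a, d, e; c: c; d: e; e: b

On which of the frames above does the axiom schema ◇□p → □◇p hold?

The schema corresponds to convergence: ∀x ∀y ∀z (Rxy ∧ Rxz → ∃w (Ryw ∧ Rzw)).
A: holds.
B: fails — Rcd and Rcb but d and b have no common successor.
C: holds.
D: fails — Rba and Rbe but a and e have no common successor.
Valid on: A, C.

A, C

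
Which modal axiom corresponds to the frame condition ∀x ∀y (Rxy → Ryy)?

□(□r → r)

The condition is shift-reflexivity. The T□ schema □(□r → r) defines it.
Suppose □(□r→r) is valid. Take Rxy and set V(r)={w : Ryw}. Then at y, □r holds; since □(□r→r) at x, □r→r at y, so r at y, i.e. Ryy.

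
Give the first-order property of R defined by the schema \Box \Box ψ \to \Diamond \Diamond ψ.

\forall x \exists w (x R^2 w \wedge x R^2 w)

This is a Sahlqvist (Geach-type) schema ◇^0□^2ψ → □^0◇^2ψ.
First-order correspondent: \forall x \exists w (x R^2 w \wedge x R^2 w).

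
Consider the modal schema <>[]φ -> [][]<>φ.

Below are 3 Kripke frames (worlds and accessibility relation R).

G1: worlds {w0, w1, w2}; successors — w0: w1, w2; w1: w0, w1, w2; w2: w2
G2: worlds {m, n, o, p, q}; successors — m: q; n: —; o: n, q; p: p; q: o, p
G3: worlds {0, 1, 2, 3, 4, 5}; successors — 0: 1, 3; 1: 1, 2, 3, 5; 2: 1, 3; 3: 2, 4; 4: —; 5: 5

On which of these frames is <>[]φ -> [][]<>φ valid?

G1

Frame correspondent (Sahlqvist): forall x forall y forall z ((xRy & x R^2 z) -> exists w (yRw & zRw)) — i.e. a generalized confluence (Geach) condition.
G1: holds.
G2: fails — mRq, mR²o but no w with qRw and oRw.
G3: fails — 0R1, 0R²4 but no w with 1Rw and 4Rw.
Valid on: G1.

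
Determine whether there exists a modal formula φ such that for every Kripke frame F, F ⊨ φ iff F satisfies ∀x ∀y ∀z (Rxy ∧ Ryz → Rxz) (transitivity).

This is a Sahlqvist condition; the 4 axiom □p → □□p defines it.

Yes — defined by □p → □□p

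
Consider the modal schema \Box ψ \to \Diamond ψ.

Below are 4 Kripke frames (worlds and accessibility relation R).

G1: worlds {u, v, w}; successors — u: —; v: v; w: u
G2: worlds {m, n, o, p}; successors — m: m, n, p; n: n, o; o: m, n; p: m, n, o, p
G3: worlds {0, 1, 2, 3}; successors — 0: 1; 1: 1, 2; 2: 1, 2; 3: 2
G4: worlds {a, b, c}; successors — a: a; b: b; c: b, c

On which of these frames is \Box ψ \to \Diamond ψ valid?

G2, G3, G4

This is the axiom for seriality; its first-order frame correspondent is \forall x \exists y Rxy.
G1: fails — world u has no successor.
G2: holds.
G3: holds.
G4: holds.
Valid on: G2, G3, G4.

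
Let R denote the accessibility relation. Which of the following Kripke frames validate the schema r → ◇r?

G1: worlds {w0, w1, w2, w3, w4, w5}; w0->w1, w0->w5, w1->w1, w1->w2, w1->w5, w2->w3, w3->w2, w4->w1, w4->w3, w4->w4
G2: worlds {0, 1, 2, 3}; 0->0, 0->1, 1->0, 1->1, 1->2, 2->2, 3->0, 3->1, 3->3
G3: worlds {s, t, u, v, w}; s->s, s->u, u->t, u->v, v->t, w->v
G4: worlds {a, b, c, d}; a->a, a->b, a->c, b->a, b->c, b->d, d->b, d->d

Frame correspondent (Sahlqvist): ∀x Rxx — i.e. reflexivity.
G1: fails — world w0 does not see itself.
G2: ✓.
G3: fails — world t does not see itself.
G4: fails — world b does not see itself.

G2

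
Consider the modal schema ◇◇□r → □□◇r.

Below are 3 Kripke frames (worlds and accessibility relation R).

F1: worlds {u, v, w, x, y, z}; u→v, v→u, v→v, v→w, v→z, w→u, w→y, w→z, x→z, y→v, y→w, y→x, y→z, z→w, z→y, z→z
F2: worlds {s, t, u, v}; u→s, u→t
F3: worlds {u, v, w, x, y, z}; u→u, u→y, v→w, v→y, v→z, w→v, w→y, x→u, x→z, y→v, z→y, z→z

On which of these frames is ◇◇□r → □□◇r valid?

Frame correspondent (Sahlqvist): ∀x ∀y ∀z ((xR²y ∧ xR²z) → ∃w (yRw ∧ zRw)) — i.e. a generalized confluence (Geach) condition.
F1: fails — uR²u, uR²w but no t with uRt and wRt.
F2: satisfies the condition.
F3: fails — uR²u, uR²y but no t with uRt and yRt.
Valid on: F2.

F2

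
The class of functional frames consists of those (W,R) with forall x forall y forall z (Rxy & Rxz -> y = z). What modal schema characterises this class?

◇s → □s

This is partial functionality; the standard corresponding axiom is CD: ◇s → □s.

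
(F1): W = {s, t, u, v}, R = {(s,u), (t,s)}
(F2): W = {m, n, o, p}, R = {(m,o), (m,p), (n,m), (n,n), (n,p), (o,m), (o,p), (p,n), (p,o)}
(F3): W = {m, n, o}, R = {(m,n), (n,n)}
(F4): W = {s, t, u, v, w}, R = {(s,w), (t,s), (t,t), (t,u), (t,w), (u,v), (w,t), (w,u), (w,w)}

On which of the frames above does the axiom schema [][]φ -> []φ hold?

The schema corresponds to density: forall x forall y (Rxy -> exists z (Rxz & Rzy)).
(F1): fails — Rsu but no z with Rsz and Rzu.
(F2): fails — Rom but no z with Roz and Rzm.
(F3): holds.
(F4): fails — Ruv but no z with Ruz and Rzv.

(F3)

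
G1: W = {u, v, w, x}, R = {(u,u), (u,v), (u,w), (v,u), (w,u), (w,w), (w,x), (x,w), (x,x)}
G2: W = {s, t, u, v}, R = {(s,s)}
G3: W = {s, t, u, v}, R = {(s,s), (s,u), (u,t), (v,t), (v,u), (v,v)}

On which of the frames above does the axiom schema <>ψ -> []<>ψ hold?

G2

Frame correspondent (Sahlqvist): forall x forall y forall z (Rxy & Rxz -> Ryz) — i.e. the Euclidean property.
G1: fails — Ruv and Ruv but not Rvv.
G2: ✓.
G3: fails — Rsu and Rsu but not Ruu.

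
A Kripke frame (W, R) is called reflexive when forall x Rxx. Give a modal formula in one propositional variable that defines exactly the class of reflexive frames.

□ψ → ψ

The condition is reflexivity. The T schema □ψ → ψ defines it.
Suppose □ψ→ψ is valid. At any x set V(ψ)={w : Rxw}. Then □ψ holds at x, so ψ holds at x, i.e. Rxx.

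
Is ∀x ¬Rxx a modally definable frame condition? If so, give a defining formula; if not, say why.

Not definable by any modal formula

Any modally definable frame class is closed under surjective bounded morphisms.
The 5-cycle (worlds a,b,c,d,e with a→b→c→d→e→a) is irreflexive, and the map sending every world to a single reflexive point • is a surjective bounded morphism (forth: every edge maps to (•,•); back: every world has a successor). So any modal formula valid on the 5-cycle is also valid on the reflexive point, which is not irreflexive.
Hence irreflexivity is not modally definable.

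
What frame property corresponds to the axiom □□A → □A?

density: ∀x ∀y (Rxy → ∃z (Rxz ∧ Rzy))

This is the C4 axiom.
Its frame correspondent is density — ∀x ∀y (Rxy → ∃z (Rxz ∧ Rzy)).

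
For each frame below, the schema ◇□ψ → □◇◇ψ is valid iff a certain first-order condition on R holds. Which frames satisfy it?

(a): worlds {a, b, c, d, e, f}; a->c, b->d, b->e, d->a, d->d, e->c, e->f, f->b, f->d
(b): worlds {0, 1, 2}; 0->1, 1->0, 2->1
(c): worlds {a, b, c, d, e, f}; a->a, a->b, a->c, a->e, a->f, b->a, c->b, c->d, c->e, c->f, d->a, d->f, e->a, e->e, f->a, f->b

The schema corresponds to a generalized confluence (Geach) condition: ∀x ∀y ∀z ((xRy ∧ xRz) → ∃w (yRw ∧ zR²w)).
(a): fails — aRc, aRc but no w with cRw and cR²w.
(b): fails — 0R1, 0R1 but no w with 1Rw and 1R²w.
(c): condition met.
Valid on: (c).

(c)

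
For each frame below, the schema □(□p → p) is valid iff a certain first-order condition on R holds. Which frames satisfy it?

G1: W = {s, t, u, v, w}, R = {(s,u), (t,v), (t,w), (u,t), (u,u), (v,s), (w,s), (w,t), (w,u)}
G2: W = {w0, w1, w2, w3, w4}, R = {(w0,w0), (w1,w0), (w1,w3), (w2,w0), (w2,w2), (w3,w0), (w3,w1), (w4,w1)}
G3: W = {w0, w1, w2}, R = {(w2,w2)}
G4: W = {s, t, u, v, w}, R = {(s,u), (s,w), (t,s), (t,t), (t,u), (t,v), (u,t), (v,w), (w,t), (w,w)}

G3

Frame correspondent (Sahlqvist): ∀x ∀y (Rxy → Ryy) — i.e. shift-reflexivity.
G1: fails — Rwt but not Rtt.
G2: fails — Rw3w1 but not Rw1w1.
G3: holds.
G4: fails — Rtv but not Rvv.
Valid on: G3.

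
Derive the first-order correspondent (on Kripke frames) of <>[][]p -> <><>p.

This is a Sahlqvist (Geach-type) schema ◇^1□^2p → □^0◇^2p.
Minimal-valuation argument: fix x; take any y with xR^1y and any z with xR^0z. Set V(p) to the set of worlds R-reachable from y in exactly 2 steps. Then □^2p holds at y, so the antecedent holds at x; validity forces ◇^2p at z, giving a w with zR^2w and yR^2w.
First-order correspondent: forall x forall y (xRy -> exists w (y R^2 w & x R^2 w)).

forall x forall y (xRy -> exists w (y R^2 w & x R^2 w))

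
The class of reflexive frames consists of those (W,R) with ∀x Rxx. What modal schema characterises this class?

This is reflexivity; the standard corresponding axiom is T: □p → p.
Suppose □p→p is valid. At any x set V(p)={w : Rxw}. Then □p holds at x, so p holds at x, i.e. Rxx.

□p → p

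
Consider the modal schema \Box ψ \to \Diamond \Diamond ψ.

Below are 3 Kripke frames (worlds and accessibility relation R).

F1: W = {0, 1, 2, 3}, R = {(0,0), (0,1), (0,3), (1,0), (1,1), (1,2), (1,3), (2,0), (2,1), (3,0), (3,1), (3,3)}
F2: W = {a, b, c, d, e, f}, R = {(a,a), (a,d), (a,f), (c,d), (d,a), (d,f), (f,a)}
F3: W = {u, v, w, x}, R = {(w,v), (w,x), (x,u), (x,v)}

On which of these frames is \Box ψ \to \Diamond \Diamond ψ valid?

F1

Frame correspondent (Sahlqvist): \forall x \exists w (xRw \wedge x R^2 w) — i.e. a generalized confluence (Geach) condition.
F1: satisfies the condition.
F2: fails — at b but no w with bRw and bR²w.
F3: fails — at u but no t with uRt and uR²t.
Valid on: F1.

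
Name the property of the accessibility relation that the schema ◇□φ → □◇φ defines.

convergence

Suppose ◇□φ→□◇φ is valid. Take Rxy, Rxz and set V(φ)={w : Ryw}. Then □φ at y so ◇□φ at x, so □◇φ at x, so ◇φ at z, giving w with Rzw and Ryw.
The converse is a direct semantic check.
So the correspondent is convergence.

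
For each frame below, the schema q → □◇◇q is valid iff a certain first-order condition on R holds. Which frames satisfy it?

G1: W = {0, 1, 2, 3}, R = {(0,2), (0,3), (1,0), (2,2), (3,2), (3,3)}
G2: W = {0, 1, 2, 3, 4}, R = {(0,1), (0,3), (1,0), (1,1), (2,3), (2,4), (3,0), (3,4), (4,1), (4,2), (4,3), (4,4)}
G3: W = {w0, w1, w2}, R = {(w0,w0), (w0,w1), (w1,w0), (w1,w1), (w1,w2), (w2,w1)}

Frame correspondent (Sahlqvist): ∀x ∀z (xRz → ∃w (x = w ∧ zR²w)) — i.e. a generalized confluence (Geach) condition.
G1: fails — 0R2 but no w with 0=w and 2R²w.
G2: fails — 0R3 but no w with 0=w and 3R²w.
G3: satisfies the condition.
Valid on: G3.

G3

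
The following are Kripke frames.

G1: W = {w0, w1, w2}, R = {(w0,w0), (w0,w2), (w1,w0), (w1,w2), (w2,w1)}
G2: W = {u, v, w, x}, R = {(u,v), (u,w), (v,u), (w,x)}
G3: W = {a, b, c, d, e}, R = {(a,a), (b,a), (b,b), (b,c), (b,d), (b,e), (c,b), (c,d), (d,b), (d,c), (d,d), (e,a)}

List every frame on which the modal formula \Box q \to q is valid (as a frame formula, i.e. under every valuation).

none

The schema corresponds to reflexivity: \forall x Rxx.
G1: fails — world w1 does not see itself.
G2: fails — world u does not see itself.
G3: fails — world c does not see itself.
Valid on no frame.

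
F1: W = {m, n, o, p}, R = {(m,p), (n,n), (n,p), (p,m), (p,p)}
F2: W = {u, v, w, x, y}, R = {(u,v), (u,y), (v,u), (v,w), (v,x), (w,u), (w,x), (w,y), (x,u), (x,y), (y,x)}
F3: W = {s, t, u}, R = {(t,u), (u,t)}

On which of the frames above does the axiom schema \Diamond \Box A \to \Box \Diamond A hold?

This is the axiom for convergence; its first-order frame correspondent is \forall x \forall y \forall z (Rxy \wedge Rxz \to \exists w (Ryw \wedge Rzw)).
F1: condition met.
F2: fails — Rwu and Rwy but u and y have no common successor.
F3: condition met.

F1, F3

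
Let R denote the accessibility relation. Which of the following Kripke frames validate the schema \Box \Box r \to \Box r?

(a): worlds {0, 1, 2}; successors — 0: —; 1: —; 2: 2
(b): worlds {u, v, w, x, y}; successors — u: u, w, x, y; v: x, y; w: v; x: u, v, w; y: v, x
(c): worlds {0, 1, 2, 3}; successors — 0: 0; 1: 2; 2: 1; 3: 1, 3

(a)

This is the axiom for density; its first-order frame correspondent is \forall x \forall y (Rxy \to \exists z (Rxz \wedge Rzy)).
(a): satisfies the condition.
(b): fails — Rwv but no z with Rwz and Rzv.
(c): fails — R12 but no z with R1z and Rz2.
Valid on: (a).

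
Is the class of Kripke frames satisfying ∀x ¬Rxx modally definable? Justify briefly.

No

Any modally definable frame class is closed under surjective bounded morphisms.
The 2-cycle (worlds w0,w1 with w0→w1→w0) is irreflexive, and the map sending every world to a single reflexive point • is a surjective bounded morphism (forth: every edge maps to (•,•); back: every world has a successor). So any modal formula valid on the 2-cycle is also valid on the reflexive point, which is not irreflexive.
So no modal formula (or set of formulas) defines exactly the irreflexive frames.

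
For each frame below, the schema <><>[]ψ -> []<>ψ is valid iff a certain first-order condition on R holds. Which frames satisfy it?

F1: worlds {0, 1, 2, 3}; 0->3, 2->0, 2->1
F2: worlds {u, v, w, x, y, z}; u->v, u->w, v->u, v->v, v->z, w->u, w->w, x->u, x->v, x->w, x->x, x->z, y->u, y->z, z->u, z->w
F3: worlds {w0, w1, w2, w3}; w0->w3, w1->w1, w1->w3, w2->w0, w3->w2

F2

This is the axiom for a generalized confluence (Geach) condition; its first-order frame correspondent is forall x forall y forall z ((x R^2 y & xRz) -> exists w (yRw & zRw)).
F1: fails — 2R²3, 2R0 but no w with 3Rw and 0Rw.
F2: ✓.
F3: fails — w0R²w2, w0Rw3 but no w with w2Rw and w3Rw.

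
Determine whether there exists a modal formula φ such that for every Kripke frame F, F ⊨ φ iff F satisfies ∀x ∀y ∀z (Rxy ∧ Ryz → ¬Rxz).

Any modally definable frame class is closed under surjective bounded morphisms.
The 7-cycle (worlds 0,1,2,3,4,5,6 with 0→1→2→3→4→5→6→0) is intransitive. Mapping every world to a single reflexive point • is a surjective bounded morphism; the reflexive point is not intransitive (R••∧R•• but R••).
So the class is not modally definable.

No — not modally definable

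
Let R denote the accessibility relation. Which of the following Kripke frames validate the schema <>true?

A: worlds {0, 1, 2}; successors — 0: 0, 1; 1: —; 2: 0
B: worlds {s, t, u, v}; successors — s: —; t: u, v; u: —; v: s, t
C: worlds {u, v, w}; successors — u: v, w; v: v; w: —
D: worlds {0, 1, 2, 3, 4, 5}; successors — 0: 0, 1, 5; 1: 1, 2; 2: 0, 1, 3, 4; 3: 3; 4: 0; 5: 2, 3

D

Frame correspondent (Sahlqvist): forall x exists y Rxy — i.e. seriality.
A: fails — world 1 has no successor.
B: fails — world s has no successor.
C: fails — world w has no successor.
D: condition met.
Valid on: D.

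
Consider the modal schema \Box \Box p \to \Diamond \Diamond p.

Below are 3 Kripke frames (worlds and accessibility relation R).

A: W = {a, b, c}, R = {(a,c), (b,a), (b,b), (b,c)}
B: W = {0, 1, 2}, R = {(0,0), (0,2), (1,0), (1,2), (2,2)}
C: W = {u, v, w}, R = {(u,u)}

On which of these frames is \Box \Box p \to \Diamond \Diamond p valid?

The schema corresponds to a generalized confluence (Geach) condition: \forall x \exists w (x R^2 w \wedge x R^2 w).
A: fails — at a but no w with aR²w and aR²w.
B: condition met.
C: fails — at v but no t with vR²t and vR²t.
Valid on: B.

B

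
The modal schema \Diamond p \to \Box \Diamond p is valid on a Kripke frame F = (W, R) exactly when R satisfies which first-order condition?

Suppose ◇p→□◇p is valid. Take Rxy, Rxz and set V(p)={y}. Then ◇p at x, so □◇p at x, so ◇p at z, so some w with Rzw has p; w=y, i.e. Rzy. By symmetry of the argument, Ryz.

the Euclidean property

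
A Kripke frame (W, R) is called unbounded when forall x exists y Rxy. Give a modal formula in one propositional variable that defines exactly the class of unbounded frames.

A defining formula is □p → ◇p (the D axiom).
Suppose □p→◇p is valid. At any x set V(p)=W. Then □p at x, so ◇p at x, so x has a successor.

□p → ◇p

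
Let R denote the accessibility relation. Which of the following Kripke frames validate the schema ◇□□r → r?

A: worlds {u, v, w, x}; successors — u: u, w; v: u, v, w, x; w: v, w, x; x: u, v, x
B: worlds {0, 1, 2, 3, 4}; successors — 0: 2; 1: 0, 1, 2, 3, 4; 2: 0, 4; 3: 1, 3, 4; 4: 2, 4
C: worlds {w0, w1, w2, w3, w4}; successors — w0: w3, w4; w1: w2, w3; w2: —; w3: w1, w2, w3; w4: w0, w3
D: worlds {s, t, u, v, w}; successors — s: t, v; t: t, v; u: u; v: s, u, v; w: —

The schema corresponds to a generalized confluence (Geach) condition: ∀x ∀y (xRy → ∃w (yR²w ∧ x = w)).
A: condition met.
B: fails — 0R2 but no w with 2R²w and 0=w.
C: fails — w0Rw3 but no w with w3R²w and w0=w.
D: fails — vRu but no w* with uR²w* and v=w*.

A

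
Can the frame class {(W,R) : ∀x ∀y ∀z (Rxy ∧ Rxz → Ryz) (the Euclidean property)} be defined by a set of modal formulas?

Definable; ◇p → □◇p defines it

The condition is the Euclidean property. A defining modal formula is ◇p → □◇p.
Suppose ◇p→□◇p is valid. Take Rxy, Rxz and set V(p)={y}. Then ◇p at x, so □◇p at x, so ◇p at z, so some w with Rzw has p; w=y, i.e. Rzy. By symmetry of the argument, Ryz.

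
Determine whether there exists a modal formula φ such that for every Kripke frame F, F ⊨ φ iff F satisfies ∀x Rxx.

Yes, by □r → r

This is a Sahlqvist condition; the T axiom □r → r defines it.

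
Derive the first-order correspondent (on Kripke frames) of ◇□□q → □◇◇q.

This is a Sahlqvist (Geach-type) schema ◇^1□^2q → □^1◇^2q.
Minimal-valuation argument: fix x; take any y with xR^1y and any z with xR^1z. Set V(q) to the set of worlds R-reachable from y in exactly 2 steps. Then □^2q holds at y, so the antecedent holds at x; validity forces ◇^2q at z, giving a w with zR^2w and yR^2w.
First-order correspondent: ∀x ∀y ∀z ((xRy ∧ xRz) → ∃w (yR²w ∧ zR²w)).

∀x ∀y ∀z ((xRy ∧ xRz) → ∃w (yR²w ∧ zR²w))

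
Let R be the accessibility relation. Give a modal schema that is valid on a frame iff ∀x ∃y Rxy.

□q → ◇q

A defining formula is □q → ◇q (the D axiom).
Suppose □q→◇q is valid. At any x set V(q)=W. Then □q at x, so ◇q at x, so x has a successor.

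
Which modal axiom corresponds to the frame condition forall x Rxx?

□r → r

This is reflexivity; the standard corresponding axiom is T: □r → r.
Suppose □r→r is valid. At any x set V(r)={w : Rxw}. Then □r holds at x, so r holds at x, i.e. Rxx.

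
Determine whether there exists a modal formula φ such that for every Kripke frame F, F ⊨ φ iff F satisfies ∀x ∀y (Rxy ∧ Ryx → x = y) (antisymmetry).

If a class were modally definable it would be closed under surjective bounded morphisms (Goldblatt–Thomason).
The 8-cycle (worlds a,b,c,d,e,f,g,h with a→b→c→d→e→f→g→h→a) is antisymmetric. Sending even-indexed worlds to • and odd-indexed worlds to ∘ is a surjective bounded morphism onto the two-world frame with •↔∘, which is not antisymmetric.
Hence antisymmetry is not modally definable.

Not modally definable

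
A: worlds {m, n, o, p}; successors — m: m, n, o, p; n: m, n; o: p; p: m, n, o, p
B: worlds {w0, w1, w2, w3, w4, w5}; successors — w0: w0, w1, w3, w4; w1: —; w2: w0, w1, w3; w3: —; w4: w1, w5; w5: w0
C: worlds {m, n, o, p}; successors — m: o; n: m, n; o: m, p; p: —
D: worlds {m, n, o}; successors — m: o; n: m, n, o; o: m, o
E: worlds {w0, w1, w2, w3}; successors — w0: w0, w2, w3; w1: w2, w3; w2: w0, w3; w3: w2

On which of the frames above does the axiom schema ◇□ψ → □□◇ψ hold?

D

This is the axiom for a generalized confluence (Geach) condition; its first-order frame correspondent is ∀x ∀y ∀z ((xRy ∧ xR²z) → ∃w (yRw ∧ zRw)).
A: fails — mRn, mR²o but no w with nRw and oRw.
B: fails — w0Rw0, w0R²w1 but no w with w0Rw and w1Rw.
C: fails — mRo, mR²m but no w with oRw and mRw.
D: holds.
E: fails — w0Rw2, w0R²w3 but no w with w2Rw and w3Rw.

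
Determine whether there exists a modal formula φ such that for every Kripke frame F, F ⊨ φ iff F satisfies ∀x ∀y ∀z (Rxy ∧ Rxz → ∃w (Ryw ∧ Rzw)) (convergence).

Yes — defined by ◇□p → □◇p

This is a Sahlqvist condition; the .2 axiom ◇□p → □◇p defines it.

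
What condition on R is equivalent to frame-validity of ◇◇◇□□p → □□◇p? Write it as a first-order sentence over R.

∀x ∀y ∀z ((xR³y ∧ xR²z) → ∃w (yR²w ∧ zRw))

This is a Sahlqvist (Geach-type) schema ◇^3□^2p → □^2◇^1p.
First-order correspondent: ∀x ∀y ∀z ((xR³y ∧ xR²z) → ∃w (yR²w ∧ zRw)).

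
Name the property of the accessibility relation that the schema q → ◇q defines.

Reflexivity

This is a form of the T axiom.
Its frame correspondent is reflexivity — ∀x Rxx.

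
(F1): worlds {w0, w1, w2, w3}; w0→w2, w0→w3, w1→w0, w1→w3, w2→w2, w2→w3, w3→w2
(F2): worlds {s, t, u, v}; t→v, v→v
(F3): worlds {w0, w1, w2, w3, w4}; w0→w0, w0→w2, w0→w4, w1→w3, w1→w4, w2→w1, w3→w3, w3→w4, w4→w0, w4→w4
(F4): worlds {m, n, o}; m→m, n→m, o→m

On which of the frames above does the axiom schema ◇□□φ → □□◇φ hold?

(F1), (F2), (F4)

The schema corresponds to a generalized confluence (Geach) condition: ∀x ∀y ∀z ((xRy ∧ xR²z) → ∃w (yR²w ∧ zRw)).
(F1): holds.
(F2): holds.
(F3): fails — w0Rw2, w0R²w2 but no w with w2R²w and w2Rw.
(F4): holds.
Valid on: (F1), (F2), (F4).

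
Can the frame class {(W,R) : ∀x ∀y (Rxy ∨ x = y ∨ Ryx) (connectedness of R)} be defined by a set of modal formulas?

Any modally definable frame class is closed under disjoint unions.
Take 3 disjoint single-world reflexive frames: each is trivially connected, but their disjoint union has 3 worlds with no edge between distinct components, so it is not connected.
Hence connectedness of R is not modally definable.

Not definable by any modal formula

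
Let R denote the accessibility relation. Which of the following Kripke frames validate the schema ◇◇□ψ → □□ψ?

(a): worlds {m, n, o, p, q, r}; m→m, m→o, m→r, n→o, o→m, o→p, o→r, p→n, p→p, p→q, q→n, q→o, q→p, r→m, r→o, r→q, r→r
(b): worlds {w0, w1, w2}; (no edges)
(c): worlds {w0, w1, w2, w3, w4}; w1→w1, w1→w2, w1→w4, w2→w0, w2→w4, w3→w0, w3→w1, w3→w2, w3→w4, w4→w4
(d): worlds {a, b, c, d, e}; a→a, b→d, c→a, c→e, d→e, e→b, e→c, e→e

(b)

This is the axiom for a generalized confluence (Geach) condition; its first-order frame correspondent is ∀x ∀y ∀z ((xR²y ∧ xR²z) → ∃w (yRw ∧ z = w)).
(a): fails — mR²m, mR²p but no w with mRw and p=w.
(b): ✓.
(c): fails — w1R²w0, w1R²w0 but no w with w0Rw and w0=w.
(d): fails — cR²a, cR²b but no w with aRw and b=w.
Valid on: (b).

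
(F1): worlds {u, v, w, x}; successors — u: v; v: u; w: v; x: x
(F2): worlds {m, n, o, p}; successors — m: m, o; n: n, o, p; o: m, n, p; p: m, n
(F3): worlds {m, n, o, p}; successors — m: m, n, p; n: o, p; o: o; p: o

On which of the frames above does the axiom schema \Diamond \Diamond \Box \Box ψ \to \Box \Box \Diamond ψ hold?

(F2)

This is the axiom for a generalized confluence (Geach) condition; its first-order frame correspondent is \forall x \forall y \forall z ((x R^2 y \wedge x R^2 z) \to \exists w (y R^2 w \wedge zRw)).
(F1): fails — uR²u, uR²u but no t with uR²t and uRt.
(F2): condition met.
(F3): fails — mR²n, mR²m but no w with nR²w and mRw.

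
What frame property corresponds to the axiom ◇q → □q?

partial functionality: ∀x ∀y ∀z (Rxy ∧ Rxz → y = z)

Suppose ◇q→□q is valid. Take Rxy, Rxz and set V(q)={y}. Then ◇q at x, so □q at x, so q at z, i.e. z=y.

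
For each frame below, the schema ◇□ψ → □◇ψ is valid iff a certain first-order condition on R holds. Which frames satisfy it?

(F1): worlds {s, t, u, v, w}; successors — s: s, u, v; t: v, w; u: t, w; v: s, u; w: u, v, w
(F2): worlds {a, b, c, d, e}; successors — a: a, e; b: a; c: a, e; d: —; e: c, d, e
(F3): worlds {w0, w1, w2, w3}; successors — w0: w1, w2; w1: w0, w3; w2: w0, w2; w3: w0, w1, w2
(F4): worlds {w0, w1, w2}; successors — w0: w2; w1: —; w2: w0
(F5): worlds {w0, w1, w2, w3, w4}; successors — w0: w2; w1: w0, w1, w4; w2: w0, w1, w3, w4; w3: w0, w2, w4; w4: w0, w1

This is the axiom for convergence; its first-order frame correspondent is ∀x ∀y ∀z (Rxy ∧ Rxz → ∃w (Ryw ∧ Rzw)).
(F1): fails — Rsv and Rsu but v and u have no common successor.
(F2): fails — Ree and Red but e and d have no common successor.
(F3): fails — Rw3w1 and Rw3w0 but w1 and w0 have no common successor.
(F4): holds.
(F5): fails — Rw1w1 and Rw1w0 but w1 and w0 have no common successor.

(F4)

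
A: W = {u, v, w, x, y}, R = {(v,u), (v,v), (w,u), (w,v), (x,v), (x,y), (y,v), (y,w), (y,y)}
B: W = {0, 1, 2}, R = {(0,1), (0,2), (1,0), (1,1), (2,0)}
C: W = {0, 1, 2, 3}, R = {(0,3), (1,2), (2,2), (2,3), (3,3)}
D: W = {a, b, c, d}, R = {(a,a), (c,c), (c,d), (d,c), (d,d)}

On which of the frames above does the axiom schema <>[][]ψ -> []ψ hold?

B, D

Frame correspondent (Sahlqvist): forall x forall y forall z ((xRy & xRz) -> exists w (y R^2 w & z = w)) — i.e. a generalized confluence (Geach) condition.
A: fails — vRu, vRu but no t with uR²t and u=t.
B: holds.
C: fails — 2R3, 2R2 but no w with 3R²w and 2=w.
D: holds.
Valid on: B, D.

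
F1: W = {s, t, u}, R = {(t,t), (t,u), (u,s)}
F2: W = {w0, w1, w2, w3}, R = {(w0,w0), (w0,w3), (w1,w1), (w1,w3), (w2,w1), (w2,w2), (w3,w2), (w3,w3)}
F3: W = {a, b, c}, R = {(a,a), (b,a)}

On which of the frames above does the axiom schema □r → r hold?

F2

Frame correspondent (Sahlqvist): ∀x Rxx — i.e. reflexivity.
F1: fails — world s does not see itself.
F2: holds.
F3: fails — world b does not see itself.
Valid on: F2.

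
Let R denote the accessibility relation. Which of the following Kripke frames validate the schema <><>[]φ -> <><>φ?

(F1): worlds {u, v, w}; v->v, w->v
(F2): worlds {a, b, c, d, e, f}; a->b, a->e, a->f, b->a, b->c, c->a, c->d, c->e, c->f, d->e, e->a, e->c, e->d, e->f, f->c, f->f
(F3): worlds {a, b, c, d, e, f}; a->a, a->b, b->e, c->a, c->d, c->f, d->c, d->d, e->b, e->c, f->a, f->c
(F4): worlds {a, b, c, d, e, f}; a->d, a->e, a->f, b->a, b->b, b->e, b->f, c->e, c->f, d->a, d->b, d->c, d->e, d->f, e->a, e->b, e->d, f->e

Frame correspondent (Sahlqvist): forall x forall y (x R^2 y -> exists w (yRw & x R^2 w)) — i.e. a generalized confluence (Geach) condition.
(F1): condition met.
(F2): fails — aR²d but no w with dRw and aR²w.
(F3): fails — bR²b but no w with bRw and bR²w.
(F4): condition met.
Valid on: (F1), (F4).

(F1), (F4)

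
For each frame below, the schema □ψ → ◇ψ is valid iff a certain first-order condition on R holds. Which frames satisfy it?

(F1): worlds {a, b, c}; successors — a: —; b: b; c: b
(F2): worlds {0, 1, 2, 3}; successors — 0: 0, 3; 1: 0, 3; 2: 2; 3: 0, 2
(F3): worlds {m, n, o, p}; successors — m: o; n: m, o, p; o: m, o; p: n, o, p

This is the axiom for seriality; its first-order frame correspondent is ∀x ∃y Rxy.
(F1): fails — world a has no successor.
(F2): satisfies the condition.
(F3): satisfies the condition.
Valid on: (F2), (F3).

(F2), (F3)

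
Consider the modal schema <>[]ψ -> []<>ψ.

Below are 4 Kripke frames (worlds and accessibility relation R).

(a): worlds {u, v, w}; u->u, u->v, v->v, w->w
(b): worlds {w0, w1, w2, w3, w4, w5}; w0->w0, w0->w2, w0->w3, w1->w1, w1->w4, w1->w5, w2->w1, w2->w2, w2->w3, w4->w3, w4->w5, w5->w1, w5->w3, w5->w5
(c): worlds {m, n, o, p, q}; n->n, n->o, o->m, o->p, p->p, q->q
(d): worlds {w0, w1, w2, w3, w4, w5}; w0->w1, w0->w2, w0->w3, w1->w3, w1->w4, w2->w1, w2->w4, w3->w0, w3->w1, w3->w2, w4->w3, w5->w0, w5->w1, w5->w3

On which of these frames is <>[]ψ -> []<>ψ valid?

The schema corresponds to convergence: forall x forall y forall z (Rxy & Rxz -> exists w (Ryw & Rzw)).
(a): ✓.
(b): fails — Rw0w2 and Rw0w3 but w2 and w3 have no common successor.
(c): fails — Rnn and Rno but n and o have no common successor.
(d): fails — Rw0w1 and Rw0w3 but w1 and w3 have no common successor.

(a)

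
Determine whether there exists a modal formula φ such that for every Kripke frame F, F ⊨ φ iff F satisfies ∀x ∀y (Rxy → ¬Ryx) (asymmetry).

Any modally definable frame class is closed under surjective bounded morphisms.
The 3-cycle (worlds s,t,u with s→t→u→s) is asymmetric. Mapping every world to a single reflexive point • is a surjective bounded morphism, and the reflexive point is not asymmetric (R•• but asymmetry requires ¬R••).
So the class is not modally definable.

No — not modally definable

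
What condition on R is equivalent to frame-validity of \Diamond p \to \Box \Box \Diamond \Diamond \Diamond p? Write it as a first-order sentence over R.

\forall x \forall y \forall z ((xRy \wedge x R^2 z) \to \exists w (y = w \wedge z R^3 w))

This is a Sahlqvist (Geach-type) schema ◇^1□^0p → □^2◇^3p.
First-order correspondent: \forall x \forall y \forall z ((xRy \wedge x R^2 z) \to \exists w (y = w \wedge z R^3 w)).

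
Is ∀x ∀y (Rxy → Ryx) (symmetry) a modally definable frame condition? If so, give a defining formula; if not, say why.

Yes: it is symmetry, defined by the B schema q → □◇q.
Suppose q→□◇q is valid. Take Rxy and set V(q)={x}. Then q at x, so □◇q at x, so ◇q at y, so some z with Ryz has q; z=x, i.e. Ryx.

Yes, by q → □◇q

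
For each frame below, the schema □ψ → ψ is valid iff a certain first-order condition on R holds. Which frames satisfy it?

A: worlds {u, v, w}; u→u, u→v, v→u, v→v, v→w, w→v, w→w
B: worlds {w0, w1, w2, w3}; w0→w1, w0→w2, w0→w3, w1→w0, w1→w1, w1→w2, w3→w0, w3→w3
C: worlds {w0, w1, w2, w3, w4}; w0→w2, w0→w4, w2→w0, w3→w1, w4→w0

A

The schema corresponds to reflexivity: ∀x Rxx.
A: condition met.
B: fails — world w0 does not see itself.
C: fails — world w0 does not see itself.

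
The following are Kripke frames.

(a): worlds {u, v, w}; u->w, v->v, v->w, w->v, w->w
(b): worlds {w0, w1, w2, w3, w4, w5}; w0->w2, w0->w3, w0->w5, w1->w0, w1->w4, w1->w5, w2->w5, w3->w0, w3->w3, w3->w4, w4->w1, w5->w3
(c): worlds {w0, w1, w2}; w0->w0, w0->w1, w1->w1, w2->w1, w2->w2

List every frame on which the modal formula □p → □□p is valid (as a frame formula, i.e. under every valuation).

(c)

Frame correspondent (Sahlqvist): ∀x ∀y ∀z (Rxy ∧ Ryz → Rxz) — i.e. transitivity.
(a): fails — Ruw and Rwv but not Ruv.
(b): fails — Rw1w5 and Rw5w3 but not Rw1w3.
(c): ✓.
Valid on: (c).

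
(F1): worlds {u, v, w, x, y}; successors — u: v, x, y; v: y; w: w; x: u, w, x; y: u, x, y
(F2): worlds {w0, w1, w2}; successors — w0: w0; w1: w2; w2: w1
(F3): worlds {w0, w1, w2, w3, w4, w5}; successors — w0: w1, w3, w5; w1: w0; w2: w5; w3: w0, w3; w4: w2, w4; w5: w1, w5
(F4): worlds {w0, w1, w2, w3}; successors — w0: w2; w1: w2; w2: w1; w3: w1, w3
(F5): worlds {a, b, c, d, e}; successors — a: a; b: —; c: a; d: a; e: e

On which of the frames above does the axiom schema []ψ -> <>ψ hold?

The schema corresponds to seriality: forall x exists y Rxy.
(F1): holds.
(F2): holds.
(F3): holds.
(F4): holds.
(F5): fails — world b has no successor.
Valid on: (F1), (F2), (F3), (F4).

(F1), (F2), (F3), (F4)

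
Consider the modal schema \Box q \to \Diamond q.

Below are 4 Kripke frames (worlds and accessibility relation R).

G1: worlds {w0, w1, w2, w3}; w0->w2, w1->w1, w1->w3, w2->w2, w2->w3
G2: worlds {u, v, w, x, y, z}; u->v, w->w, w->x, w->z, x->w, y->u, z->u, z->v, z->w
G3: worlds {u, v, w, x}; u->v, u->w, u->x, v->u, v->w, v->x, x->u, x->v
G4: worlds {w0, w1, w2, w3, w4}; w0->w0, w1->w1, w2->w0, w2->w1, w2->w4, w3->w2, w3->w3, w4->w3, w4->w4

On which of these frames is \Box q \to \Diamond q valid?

G4

Frame correspondent (Sahlqvist): \forall x \exists y Rxy — i.e. seriality.
G1: fails — world w3 has no successor.
G2: fails — world v has no successor.
G3: fails — world w has no successor.
G4: condition met.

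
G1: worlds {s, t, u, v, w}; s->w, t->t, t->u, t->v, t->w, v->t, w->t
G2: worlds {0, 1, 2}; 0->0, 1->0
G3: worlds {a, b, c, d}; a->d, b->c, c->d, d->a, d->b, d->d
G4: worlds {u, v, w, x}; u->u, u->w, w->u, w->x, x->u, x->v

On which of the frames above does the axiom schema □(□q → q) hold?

This is the axiom for shift-reflexivity; its first-order frame correspondent is ∀x ∀y (Rxy → Ryy).
G1: fails — Rtv but not Rvv.
G2: holds.
G3: fails — Rbc but not Rcc.
G4: fails — Ruw but not Rww.

G2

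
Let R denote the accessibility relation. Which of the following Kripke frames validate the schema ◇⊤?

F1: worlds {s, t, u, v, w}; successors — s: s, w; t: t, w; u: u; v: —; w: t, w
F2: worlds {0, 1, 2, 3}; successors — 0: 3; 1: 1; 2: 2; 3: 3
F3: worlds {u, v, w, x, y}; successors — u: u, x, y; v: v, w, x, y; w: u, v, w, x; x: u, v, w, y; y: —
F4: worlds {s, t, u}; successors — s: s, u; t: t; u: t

F2, F4

This is the axiom for seriality; its first-order frame correspondent is ∀x ∃y Rxy.
F1: fails — world v has no successor.
F2: ✓.
F3: fails — world y has no successor.
F4: ✓.
Valid on: F2, F4.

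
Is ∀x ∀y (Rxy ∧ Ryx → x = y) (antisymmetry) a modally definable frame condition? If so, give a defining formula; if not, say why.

If a class were modally definable it would be closed under surjective bounded morphisms (Goldblatt–Thomason).
The 4-cycle (worlds s,t,u,v with s→t→u→v→s) is antisymmetric. Sending even-indexed worlds to a and odd-indexed worlds to b is a surjective bounded morphism onto the two-world frame with a↔b, which is not antisymmetric.
So no modal formula (or set of formulas) defines exactly the antisymmetric frames.

Not definable by any modal formula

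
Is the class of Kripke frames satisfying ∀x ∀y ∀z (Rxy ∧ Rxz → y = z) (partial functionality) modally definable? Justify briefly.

This is a Sahlqvist condition; the CD axiom ◇p → □p defines it.
Suppose ◇p→□p is valid. Take Rxy, Rxz and set V(p)={y}. Then ◇p at x, so □p at x, so p at z, i.e. z=y.

Definable; ◇p → □p defines it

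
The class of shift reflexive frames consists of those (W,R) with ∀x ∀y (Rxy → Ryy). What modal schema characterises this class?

□(□q → q)

The condition is shift-reflexivity. The T□ schema □(□q → q) defines it.
Suppose □(□q→q) is valid. Take Rxy and set V(q)={w : Ryw}. Then at y, □q holds; since □(□q→q) at x, □q→q at y, so q at y, i.e. Ryy.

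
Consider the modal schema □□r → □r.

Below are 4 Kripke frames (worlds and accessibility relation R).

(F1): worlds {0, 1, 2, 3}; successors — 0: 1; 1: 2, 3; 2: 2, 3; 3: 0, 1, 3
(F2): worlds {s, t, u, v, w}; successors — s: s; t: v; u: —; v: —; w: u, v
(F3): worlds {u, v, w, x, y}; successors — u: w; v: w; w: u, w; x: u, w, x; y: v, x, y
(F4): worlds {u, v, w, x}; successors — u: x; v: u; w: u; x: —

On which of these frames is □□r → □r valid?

The schema corresponds to density: ∀x ∀y (Rxy → ∃z (Rxz ∧ Rzy)).
(F1): fails — R01 but no z with R0z and Rz1.
(F2): fails — Rwu but no z with Rwz and Rzu.
(F3): ✓.
(F4): fails — Rvu but no z with Rvz and Rzu.
Valid on: (F3).

(F3)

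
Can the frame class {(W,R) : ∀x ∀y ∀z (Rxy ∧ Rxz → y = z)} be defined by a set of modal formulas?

Yes — defined by ◇r → □r

The condition is partial functionality. A defining modal formula is ◇r → □r.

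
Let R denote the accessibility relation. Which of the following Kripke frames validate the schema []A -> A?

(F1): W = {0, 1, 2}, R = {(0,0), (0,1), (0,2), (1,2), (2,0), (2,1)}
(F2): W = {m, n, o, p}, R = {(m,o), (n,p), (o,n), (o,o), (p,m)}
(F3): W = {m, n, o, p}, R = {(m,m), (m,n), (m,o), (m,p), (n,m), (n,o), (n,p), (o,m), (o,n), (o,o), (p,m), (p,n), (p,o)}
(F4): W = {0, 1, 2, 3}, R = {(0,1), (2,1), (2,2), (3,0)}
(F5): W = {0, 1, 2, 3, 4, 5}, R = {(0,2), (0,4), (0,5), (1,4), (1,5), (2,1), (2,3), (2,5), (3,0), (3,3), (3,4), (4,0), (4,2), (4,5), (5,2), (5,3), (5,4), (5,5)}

none

The schema corresponds to reflexivity: forall x Rxx.
(F1): fails — world 1 does not see itself.
(F2): fails — world m does not see itself.
(F3): fails — world n does not see itself.
(F4): fails — world 0 does not see itself.
(F5): fails — world 0 does not see itself.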